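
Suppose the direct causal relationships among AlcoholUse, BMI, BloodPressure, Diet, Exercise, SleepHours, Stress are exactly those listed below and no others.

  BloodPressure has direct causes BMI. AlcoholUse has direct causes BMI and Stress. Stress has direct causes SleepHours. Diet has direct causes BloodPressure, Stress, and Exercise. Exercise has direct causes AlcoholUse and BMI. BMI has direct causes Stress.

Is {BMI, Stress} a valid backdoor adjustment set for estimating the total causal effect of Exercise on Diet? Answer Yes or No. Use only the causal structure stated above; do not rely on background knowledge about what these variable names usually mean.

Yes

Backdoor paths from Exercise to Diet (paths whose first edge points into Exercise):
  P1: Exercise <- BMI <- Stress -> Diet
  P2: Exercise <- BMI -> AlcoholUse <- Stress -> Diet
  P3: Exercise <- BMI -> BloodPressure -> Diet
  P4: Exercise <- AlcoholUse <- Stress -> BMI -> BloodPressure -> Diet
  P5: Exercise <- AlcoholUse <- Stress -> Diet
  P6: Exercise <- AlcoholUse <- BMI <- Stress -> Diet
  P7: Exercise <- AlcoholUse <- BMI -> BloodPressure -> Diet
Condition 1 (no descendant of Exercise in the set): holds — descendants of Exercise are {Diet}; none are in {BMI, Stress}.
Condition 2 (every backdoor path blocked by {BMI, Stress}):
  P1: blocked at chain node BMI ∈ conditioning set.
  P2: blocked at fork node BMI ∈ conditioning set.
  P3: blocked at fork node BMI ∈ conditioning set.
  P4: blocked at fork node Stress ∈ conditioning set.
  P5: blocked at fork node Stress ∈ conditioning set.
  P6: blocked at chain node BMI ∈ conditioning set.
  P7: blocked at fork node BMI ∈ conditioning set.
{BMI, Stress} satisfies the backdoor criterion.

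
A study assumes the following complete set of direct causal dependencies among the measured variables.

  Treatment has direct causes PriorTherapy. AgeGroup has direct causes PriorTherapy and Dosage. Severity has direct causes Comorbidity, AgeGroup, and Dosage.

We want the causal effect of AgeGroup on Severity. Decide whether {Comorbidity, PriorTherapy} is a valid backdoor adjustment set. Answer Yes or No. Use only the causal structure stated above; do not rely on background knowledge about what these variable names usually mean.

Backdoor paths from AgeGroup to Severity (paths whose first edge points into AgeGroup):
  P1: AgeGroup <- Dosage -> Severity
Condition 1 (no descendant of AgeGroup in the set): holds — descendants of AgeGroup are {Severity}; none are in {Comorbidity, PriorTherapy}.
Condition 2 (every backdoor path blocked by {Comorbidity, PriorTherapy}):
  P1: open — no interior node is in the conditioning set.
{Comorbidity, PriorTherapy} does not satisfy the backdoor criterion.

No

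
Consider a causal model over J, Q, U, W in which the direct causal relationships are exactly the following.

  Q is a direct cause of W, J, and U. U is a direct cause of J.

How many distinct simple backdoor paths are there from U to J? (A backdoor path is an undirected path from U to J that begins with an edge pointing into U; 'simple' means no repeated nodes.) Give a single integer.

1

A backdoor path from U to J is any simple undirected path whose first edge points into U (i.e. leaves U via a parent).
Parents of U: {Q}.
Enumerating:
  P1: U <- Q -> J
That exhausts the simple backdoor paths. Count: 1.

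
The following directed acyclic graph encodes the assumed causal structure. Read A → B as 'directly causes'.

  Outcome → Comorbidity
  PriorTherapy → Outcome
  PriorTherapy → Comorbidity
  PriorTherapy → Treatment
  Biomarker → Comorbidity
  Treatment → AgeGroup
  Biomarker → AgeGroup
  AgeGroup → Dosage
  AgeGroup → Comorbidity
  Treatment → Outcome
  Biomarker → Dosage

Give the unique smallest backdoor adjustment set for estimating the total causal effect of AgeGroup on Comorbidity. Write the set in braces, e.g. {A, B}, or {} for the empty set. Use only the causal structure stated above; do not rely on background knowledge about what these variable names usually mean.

{Biomarker, Treatment}

Variables eligible for adjustment (non-descendants of AgeGroup, excluding AgeGroup and Comorbidity): {Biomarker, Outcome, PriorTherapy, Treatment}.
Backdoor paths from AgeGroup to Comorbidity:
  P1: AgeGroup <- Treatment <- PriorTherapy -> Outcome -> Comorbidity
  P2: AgeGroup <- Treatment <- PriorTherapy -> Comorbidity
  P3: AgeGroup <- Treatment -> Outcome <- PriorTherapy -> Comorbidity
  P4: AgeGroup <- Treatment -> Outcome -> Comorbidity
  P5: AgeGroup <- Biomarker -> Comorbidity
The empty set is not sufficient: P1 (AgeGroup <- Treatment <- PriorTherapy -> Outcome -> Comorbidity) has no collider blocking it and no conditioned non-collider, so it is open.
Try {Biomarker, Treatment}:
  P1: blocked at chain node Treatment ∈ conditioning set.
  P2: blocked at chain node Treatment ∈ conditioning set.
  P3: blocked at fork node Treatment ∈ conditioning set.
  P4: blocked at fork node Treatment ∈ conditioning set.
  P5: blocked at fork node Biomarker ∈ conditioning set.
{Biomarker, Treatment} contains no descendant of AgeGroup and blocks every backdoor path.
Every element of {Biomarker, Treatment} is needed (dropping Biomarker leaves P5 open; dropping Treatment leaves P1 open), so no proper subset is valid.
Among all size-2 subsets of the eligible variables, only {Biomarker, Treatment} blocks every backdoor path, so it is the unique smallest valid adjustment set.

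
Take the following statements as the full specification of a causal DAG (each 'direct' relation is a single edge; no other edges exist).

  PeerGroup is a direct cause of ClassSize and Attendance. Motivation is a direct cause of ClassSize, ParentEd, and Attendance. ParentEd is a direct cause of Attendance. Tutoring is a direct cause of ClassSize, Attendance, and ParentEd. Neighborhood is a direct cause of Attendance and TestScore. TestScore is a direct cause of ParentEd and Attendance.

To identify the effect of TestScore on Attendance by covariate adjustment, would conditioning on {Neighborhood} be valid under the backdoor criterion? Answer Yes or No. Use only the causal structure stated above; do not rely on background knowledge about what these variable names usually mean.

Yes

Backdoor paths from TestScore to Attendance (paths whose first edge points into TestScore):
  P1: TestScore <- Neighborhood -> Attendance
Condition 1 (no descendant of TestScore in the set): holds — descendants of TestScore are {Attendance, ParentEd}; none are in {Neighborhood}.
Condition 2 (every backdoor path blocked by {Neighborhood}):
  P1: blocked at fork node Neighborhood ∈ conditioning set.
{Neighborhood} satisfies the backdoor criterion.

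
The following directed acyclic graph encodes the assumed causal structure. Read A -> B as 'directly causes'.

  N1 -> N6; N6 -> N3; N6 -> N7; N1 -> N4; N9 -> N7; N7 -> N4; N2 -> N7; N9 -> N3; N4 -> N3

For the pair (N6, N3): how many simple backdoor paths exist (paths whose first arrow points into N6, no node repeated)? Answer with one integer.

A backdoor path from N6 to N3 is any simple undirected path whose first edge points into N6 (i.e. leaves N6 via a parent).
Parents of N6: {N1}.
Enumerating:
  P1: N6 <- N1 -> N4 <- N7 <- N9 -> N3
  P2: N6 <- N1 -> N4 -> N3
That exhausts the simple backdoor paths. Count: 2.

2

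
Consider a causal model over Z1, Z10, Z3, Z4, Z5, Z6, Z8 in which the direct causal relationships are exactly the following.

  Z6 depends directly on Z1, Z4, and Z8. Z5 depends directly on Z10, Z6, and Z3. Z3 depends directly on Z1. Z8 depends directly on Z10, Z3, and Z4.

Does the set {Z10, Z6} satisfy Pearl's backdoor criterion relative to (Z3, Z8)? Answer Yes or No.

No

Backdoor paths from Z3 to Z8 (paths whose first edge points into Z3):
  P1: Z3 <- Z1 -> Z6 <- Z4 -> Z8
  P2: Z3 <- Z1 -> Z6 <- Z8
  P3: Z3 <- Z1 -> Z6 -> Z5 <- Z10 -> Z8
Condition 1 (no descendant of Z3 in the set): FAILS — Z6 is a descendant of Z3.
Condition 2 (every backdoor path blocked by {Z10, Z6}):
  P1: open — collider(s) Z6 are conditioned on (or have a conditioned descendant) and no non-collider on the path is in the set.
  P2: open — collider(s) Z6 are conditioned on (or have a conditioned descendant) and no non-collider on the path is in the set.
  P3: blocked at chain node Z6 ∈ conditioning set.
{Z10, Z6} does not satisfy the backdoor criterion.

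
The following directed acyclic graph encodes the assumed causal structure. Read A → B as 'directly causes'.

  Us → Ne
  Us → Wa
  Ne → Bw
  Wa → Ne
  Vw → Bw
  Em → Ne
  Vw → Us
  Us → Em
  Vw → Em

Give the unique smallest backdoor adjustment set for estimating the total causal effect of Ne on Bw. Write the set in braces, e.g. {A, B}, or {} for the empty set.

{Vw}

Variables eligible for adjustment (non-descendants of Ne, excluding Ne and Bw): {Em, Us, Vw, Wa}.
Backdoor paths from Ne to Bw:
  P1: Ne <- Us <- Vw -> Bw
  P2: Ne <- Us -> Em <- Vw -> Bw
  P3: Ne <- Em <- Vw -> Bw
  P4: Ne <- Em <- Us <- Vw -> Bw
  P5: Ne <- Wa <- Us <- Vw -> Bw
  P6: Ne <- Wa <- Us -> Em <- Vw -> Bw
The empty set is not sufficient: P1 (Ne <- Us <- Vw -> Bw) has no collider blocking it and no conditioned non-collider, so it is open.
Try {Vw}:
  P1: blocked at fork node Vw ∈ conditioning set.
  P2: blocked at collider Em (neither it nor any descendant is in the conditioning set).
  P3: blocked at fork node Vw ∈ conditioning set.
  P4: blocked at fork node Vw ∈ conditioning set.
  P5: blocked at fork node Vw ∈ conditioning set.
  P6: blocked at collider Em (neither it nor any descendant is in the conditioning set).
{Vw} contains no descendant of Ne and blocks every backdoor path.
No other singleton works — e.g. {Us} leaves P3 open — so {Vw} is the unique smallest valid adjustment set.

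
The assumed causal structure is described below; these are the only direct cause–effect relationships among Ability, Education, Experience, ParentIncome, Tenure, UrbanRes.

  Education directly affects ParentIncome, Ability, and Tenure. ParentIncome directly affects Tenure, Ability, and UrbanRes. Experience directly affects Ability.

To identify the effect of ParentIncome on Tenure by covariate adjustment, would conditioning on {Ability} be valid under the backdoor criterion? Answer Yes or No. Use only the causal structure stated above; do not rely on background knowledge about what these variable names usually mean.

Backdoor paths from ParentIncome to Tenure (paths whose first edge points into ParentIncome):
  P1: ParentIncome <- Education -> Tenure
Condition 1 (no descendant of ParentIncome in the set): FAILS — Ability is a descendant of ParentIncome.
Condition 2 (every backdoor path blocked by {Ability}):
  P1: open — no interior node is in the conditioning set.
{Ability} does not satisfy the backdoor criterion.

No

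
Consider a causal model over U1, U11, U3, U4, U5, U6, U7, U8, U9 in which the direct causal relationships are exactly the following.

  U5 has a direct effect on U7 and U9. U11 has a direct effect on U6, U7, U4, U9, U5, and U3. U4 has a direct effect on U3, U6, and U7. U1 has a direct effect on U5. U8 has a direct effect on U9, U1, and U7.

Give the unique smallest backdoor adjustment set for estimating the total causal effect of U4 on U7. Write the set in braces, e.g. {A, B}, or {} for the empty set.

{U11}

Variables eligible for adjustment (non-descendants of U4, excluding U4 and U7): {U1, U11, U5, U8, U9}.
Backdoor paths from U4 to U7:
  P1: U4 <- U11 -> U5 <- U1 <- U8 -> U7
  P2: U4 <- U11 -> U5 -> U7
  P3: U4 <- U11 -> U5 -> U9 <- U8 -> U7
  P4: U4 <- U11 -> U7
  P5: U4 <- U11 -> U9 <- U8 -> U1 -> U5 -> U7
  P6: U4 <- U11 -> U9 <- U8 -> U7
  P7: U4 <- U11 -> U9 <- U5 <- U1 <- U8 -> U7
  P8: U4 <- U11 -> U9 <- U5 -> U7
The empty set is not sufficient: P2 (U4 <- U11 -> U5 -> U7) has no collider blocking it and no conditioned non-collider, so it is open.
Try {U11}:
  P1: blocked at fork node U11 ∈ conditioning set.
  P2: blocked at fork node U11 ∈ conditioning set.
  P3: blocked at fork node U11 ∈ conditioning set.
  P4: blocked at fork node U11 ∈ conditioning set.
  P5: blocked at fork node U11 ∈ conditioning set.
  P6: blocked at fork node U11 ∈ conditioning set.
  P7: blocked at fork node U11 ∈ conditioning set.
  P8: blocked at fork node U11 ∈ conditioning set.
{U11} contains no descendant of U4 and blocks every backdoor path.
No other singleton works — e.g. {U8} leaves P2 open — so {U11} is the unique smallest valid adjustment set.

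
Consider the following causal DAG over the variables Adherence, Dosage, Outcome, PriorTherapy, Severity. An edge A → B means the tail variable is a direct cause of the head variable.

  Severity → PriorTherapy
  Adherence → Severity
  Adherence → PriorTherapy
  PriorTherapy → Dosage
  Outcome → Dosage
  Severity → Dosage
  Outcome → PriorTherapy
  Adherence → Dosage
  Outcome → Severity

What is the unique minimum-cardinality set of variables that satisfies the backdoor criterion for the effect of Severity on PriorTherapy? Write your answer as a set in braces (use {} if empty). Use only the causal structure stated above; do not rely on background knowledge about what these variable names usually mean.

{Adherence, Outcome}

Variables eligible for adjustment (non-descendants of Severity, excluding Severity and PriorTherapy): {Adherence, Outcome}.
Backdoor paths from Severity to PriorTherapy:
  P1: Severity <- Adherence -> PriorTherapy
  P2: Severity <- Adherence -> Dosage <- Outcome -> PriorTherapy
  P3: Severity <- Adherence -> Dosage <- PriorTherapy
  P4: Severity <- Outcome -> PriorTherapy
  P5: Severity <- Outcome -> Dosage <- Adherence -> PriorTherapy
  P6: Severity <- Outcome -> Dosage <- PriorTherapy
The empty set is not sufficient: P1 (Severity <- Adherence -> PriorTherapy) has no collider blocking it and no conditioned non-collider, so it is open.
Try {Adherence, Outcome}:
  P1: blocked at fork node Adherence ∈ conditioning set.
  P2: blocked at fork node Adherence ∈ conditioning set.
  P3: blocked at fork node Adherence ∈ conditioning set.
  P4: blocked at fork node Outcome ∈ conditioning set.
  P5: blocked at fork node Outcome ∈ conditioning set.
  P6: blocked at fork node Outcome ∈ conditioning set.
{Adherence, Outcome} contains no descendant of Severity and blocks every backdoor path.
Every element of {Adherence, Outcome} is needed (dropping Adherence leaves P1 open; dropping Outcome leaves P4 open), so no proper subset is valid.
Among all size-2 subsets of the eligible variables, only {Adherence, Outcome} blocks every backdoor path, so it is the unique smallest valid adjustment set.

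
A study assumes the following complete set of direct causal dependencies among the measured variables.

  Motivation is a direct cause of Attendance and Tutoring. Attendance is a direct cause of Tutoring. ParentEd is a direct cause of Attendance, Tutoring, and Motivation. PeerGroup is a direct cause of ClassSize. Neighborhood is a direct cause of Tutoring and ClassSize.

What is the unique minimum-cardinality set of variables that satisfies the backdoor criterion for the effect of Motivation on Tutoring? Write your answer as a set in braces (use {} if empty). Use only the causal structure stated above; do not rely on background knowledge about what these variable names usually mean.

{ParentEd}

Variables eligible for adjustment (non-descendants of Motivation, excluding Motivation and Tutoring): {ClassSize, Neighborhood, ParentEd, PeerGroup}.
Backdoor paths from Motivation to Tutoring:
  P1: Motivation <- ParentEd -> Attendance -> Tutoring
  P2: Motivation <- ParentEd -> Tutoring
The empty set is not sufficient: P1 (Motivation <- ParentEd -> Attendance -> Tutoring) has no collider blocking it and no conditioned non-collider, so it is open.
Try {ParentEd}:
  P1: blocked at fork node ParentEd ∈ conditioning set.
  P2: blocked at fork node ParentEd ∈ conditioning set.
{ParentEd} contains no descendant of Motivation and blocks every backdoor path.
No other singleton works — e.g. {PeerGroup} leaves P1 open — so {ParentEd} is the unique smallest valid adjustment set.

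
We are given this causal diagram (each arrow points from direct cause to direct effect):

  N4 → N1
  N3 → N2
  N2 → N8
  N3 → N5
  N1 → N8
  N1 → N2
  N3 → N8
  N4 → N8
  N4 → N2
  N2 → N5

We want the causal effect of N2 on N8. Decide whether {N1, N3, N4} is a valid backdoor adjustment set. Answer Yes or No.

Backdoor paths from N2 to N8 (paths whose first edge points into N2):
  P1: N2 <- N4 -> N1 -> N8
  P2: N2 <- N4 -> N8
  P3: N2 <- N1 <- N4 -> N8
  P4: N2 <- N1 -> N8
  P5: N2 <- N3 -> N8
Condition 1 (no descendant of N2 in the set): holds — descendants of N2 are {N5, N8}; none are in {N1, N3, N4}.
Condition 2 (every backdoor path blocked by {N1, N3, N4}):
  P1: blocked at fork node N4 ∈ conditioning set.
  P2: blocked at fork node N4 ∈ conditioning set.
  P3: blocked at chain node N1 ∈ conditioning set.
  P4: blocked at fork node N1 ∈ conditioning set.
  P5: blocked at fork node N3 ∈ conditioning set.
{N1, N3, N4} satisfies the backdoor criterion.

Yes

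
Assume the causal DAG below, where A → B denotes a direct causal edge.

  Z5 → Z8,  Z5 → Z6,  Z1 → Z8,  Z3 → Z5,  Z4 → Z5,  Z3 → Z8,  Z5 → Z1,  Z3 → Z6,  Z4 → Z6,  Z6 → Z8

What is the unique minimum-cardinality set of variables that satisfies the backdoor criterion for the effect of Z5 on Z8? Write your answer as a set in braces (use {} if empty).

{Z3, Z4}

Variables eligible for adjustment (non-descendants of Z5, excluding Z5 and Z8): {Z3, Z4}.
Backdoor paths from Z5 to Z8:
  P1: Z5 <- Z4 -> Z6 <- Z3 -> Z8
  P2: Z5 <- Z4 -> Z6 -> Z8
  P3: Z5 <- Z3 -> Z6 -> Z8
  P4: Z5 <- Z3 -> Z8
The empty set is not sufficient: P2 (Z5 <- Z4 -> Z6 -> Z8) has no collider blocking it and no conditioned non-collider, so it is open.
Try {Z3, Z4}:
  P1: blocked at fork node Z4 ∈ conditioning set.
  P2: blocked at fork node Z4 ∈ conditioning set.
  P3: blocked at fork node Z3 ∈ conditioning set.
  P4: blocked at fork node Z3 ∈ conditioning set.
{Z3, Z4} contains no descendant of Z5 and blocks every backdoor path.
Every element of {Z3, Z4} is needed (dropping Z3 leaves P3 open; dropping Z4 leaves P2 open), so no proper subset is valid.
Among all size-2 subsets of the eligible variables, only {Z3, Z4} blocks every backdoor path, so it is the unique smallest valid adjustment set.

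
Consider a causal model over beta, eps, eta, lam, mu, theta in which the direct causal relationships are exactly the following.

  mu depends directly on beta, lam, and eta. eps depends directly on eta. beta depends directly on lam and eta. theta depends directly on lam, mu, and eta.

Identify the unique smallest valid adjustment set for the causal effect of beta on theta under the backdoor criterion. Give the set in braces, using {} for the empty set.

{eta, lam}

Variables eligible for adjustment (non-descendants of beta, excluding beta and theta): {eps, eta, lam}.
Backdoor paths from beta to theta:
  P1: beta <- lam -> mu <- eta -> theta
  P2: beta <- lam -> mu -> theta
  P3: beta <- lam -> theta
  P4: beta <- eta -> mu <- lam -> theta
  P5: beta <- eta -> mu -> theta
  P6: beta <- eta -> theta
The empty set is not sufficient: P2 (beta <- lam -> mu -> theta) has no collider blocking it and no conditioned non-collider, so it is open.
Try {eta, lam}:
  P1: blocked at fork node lam ∈ conditioning set.
  P2: blocked at fork node lam ∈ conditioning set.
  P3: blocked at fork node lam ∈ conditioning set.
  P4: blocked at fork node eta ∈ conditioning set.
  P5: blocked at fork node eta ∈ conditioning set.
  P6: blocked at fork node eta ∈ conditioning set.
{eta, lam} contains no descendant of beta and blocks every backdoor path.
Every element of {eta, lam} is needed (dropping eta leaves P5 open; dropping lam leaves P2 open), so no proper subset is valid.
Among all size-2 subsets of the eligible variables, only {eta, lam} blocks every backdoor path, so it is the unique smallest valid adjustment set.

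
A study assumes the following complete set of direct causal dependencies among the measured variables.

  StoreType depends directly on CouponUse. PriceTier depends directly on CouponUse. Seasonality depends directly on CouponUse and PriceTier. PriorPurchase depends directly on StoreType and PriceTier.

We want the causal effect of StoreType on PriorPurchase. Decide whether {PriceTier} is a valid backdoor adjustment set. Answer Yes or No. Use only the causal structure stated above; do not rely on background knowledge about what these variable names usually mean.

Backdoor paths from StoreType to PriorPurchase (paths whose first edge points into StoreType):
  P1: StoreType <- CouponUse -> PriceTier -> PriorPurchase
  P2: StoreType <- CouponUse -> Seasonality <- PriceTier -> PriorPurchase
Condition 1 (no descendant of StoreType in the set): holds — descendants of StoreType are {PriorPurchase}; none are in {PriceTier}.
Condition 2 (every backdoor path blocked by {PriceTier}):
  P1: blocked at chain node PriceTier ∈ conditioning set.
  P2: blocked at collider Seasonality (neither it nor any descendant is in the conditioning set).
{PriceTier} satisfies the backdoor criterion.

Yes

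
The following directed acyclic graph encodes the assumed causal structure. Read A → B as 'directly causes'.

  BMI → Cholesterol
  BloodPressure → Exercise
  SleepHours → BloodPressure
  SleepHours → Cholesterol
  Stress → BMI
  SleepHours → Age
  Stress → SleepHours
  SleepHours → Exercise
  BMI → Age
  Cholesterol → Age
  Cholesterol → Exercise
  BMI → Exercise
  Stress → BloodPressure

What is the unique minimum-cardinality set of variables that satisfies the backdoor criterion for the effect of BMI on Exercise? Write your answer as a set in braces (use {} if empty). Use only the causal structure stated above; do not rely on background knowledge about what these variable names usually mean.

Variables eligible for adjustment (non-descendants of BMI, excluding BMI and Exercise): {BloodPressure, SleepHours, Stress}.
Backdoor paths from BMI to Exercise:
  P1: BMI <- Stress -> SleepHours -> Cholesterol -> Exercise
  P2: BMI <- Stress -> SleepHours -> BloodPressure -> Exercise
  P3: BMI <- Stress -> SleepHours -> Age <- Cholesterol -> Exercise
  P4: BMI <- Stress -> SleepHours -> Exercise
  P5: BMI <- Stress -> BloodPressure <- SleepHours -> Cholesterol -> Exercise
  P6: BMI <- Stress -> BloodPressure <- SleepHours -> Age <- Cholesterol -> Exercise
  P7: BMI <- Stress -> BloodPressure <- SleepHours -> Exercise
  P8: BMI <- Stress -> BloodPressure -> Exercise
The empty set is not sufficient: P1 (BMI <- Stress -> SleepHours -> Cholesterol -> Exercise) has no collider blocking it and no conditioned non-collider, so it is open.
Try {Stress}:
  P1: blocked at fork node Stress ∈ conditioning set.
  P2: blocked at fork node Stress ∈ conditioning set.
  P3: blocked at fork node Stress ∈ conditioning set.
  P4: blocked at fork node Stress ∈ conditioning set.
  P5: blocked at fork node Stress ∈ conditioning set.
  P6: blocked at fork node Stress ∈ conditioning set.
  P7: blocked at fork node Stress ∈ conditioning set.
  P8: blocked at fork node Stress ∈ conditioning set.
{Stress} contains no descendant of BMI and blocks every backdoor path.
No other singleton works — e.g. {SleepHours} leaves P8 open — so {Stress} is the unique smallest valid adjustment set.

{Stress}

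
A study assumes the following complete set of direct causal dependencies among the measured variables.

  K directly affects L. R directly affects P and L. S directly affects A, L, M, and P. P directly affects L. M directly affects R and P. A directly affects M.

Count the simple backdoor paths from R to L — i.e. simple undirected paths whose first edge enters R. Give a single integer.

6

A backdoor path from R to L is any simple undirected path whose first edge points into R (i.e. leaves R via a parent).
Parents of R: {M}.
Enumerating:
  P1: R <- M <- S -> P -> L
  P2: R <- M <- S -> L
  P3: R <- M <- A <- S -> P -> L
  P4: R <- M <- A <- S -> L
  P5: R <- M -> P <- S -> L
  P6: R <- M -> P -> L
That exhausts the simple backdoor paths. Count: 6.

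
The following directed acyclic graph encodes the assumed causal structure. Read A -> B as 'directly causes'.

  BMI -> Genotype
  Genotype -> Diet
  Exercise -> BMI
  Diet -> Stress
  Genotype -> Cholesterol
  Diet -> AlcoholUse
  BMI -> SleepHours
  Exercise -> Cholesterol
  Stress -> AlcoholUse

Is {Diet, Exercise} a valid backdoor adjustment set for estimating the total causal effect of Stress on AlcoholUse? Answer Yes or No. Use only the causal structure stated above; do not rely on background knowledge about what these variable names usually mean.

Yes

Backdoor paths from Stress to AlcoholUse (paths whose first edge points into Stress):
  P1: Stress <- Diet -> AlcoholUse
Condition 1 (no descendant of Stress in the set): holds — descendants of Stress are {AlcoholUse}; none are in {Diet, Exercise}.
Condition 2 (every backdoor path blocked by {Diet, Exercise}):
  P1: blocked at fork node Diet ∈ conditioning set.
{Diet, Exercise} satisfies the backdoor criterion.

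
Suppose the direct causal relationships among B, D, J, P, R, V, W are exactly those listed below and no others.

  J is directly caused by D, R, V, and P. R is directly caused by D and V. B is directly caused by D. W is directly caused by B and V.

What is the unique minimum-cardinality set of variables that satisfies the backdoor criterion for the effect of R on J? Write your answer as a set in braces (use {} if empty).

{D, V}

Variables eligible for adjustment (non-descendants of R, excluding R and J): {B, D, P, V, W}.
Backdoor paths from R to J:
  P1: R <- V -> W <- B <- D -> J
  P2: R <- V -> J
  P3: R <- D -> B -> W <- V -> J
  P4: R <- D -> J
The empty set is not sufficient: P2 (R <- V -> J) has no collider blocking it and no conditioned non-collider, so it is open.
Try {D, V}:
  P1: blocked at fork node V ∈ conditioning set.
  P2: blocked at fork node V ∈ conditioning set.
  P3: blocked at fork node D ∈ conditioning set.
  P4: blocked at fork node D ∈ conditioning set.
{D, V} contains no descendant of R and blocks every backdoor path.
Every element of {D, V} is needed (dropping D leaves P4 open; dropping V leaves P2 open), so no proper subset is valid.
Among all size-2 subsets of the eligible variables, only {D, V} blocks every backdoor path, so it is the unique smallest valid adjustment set.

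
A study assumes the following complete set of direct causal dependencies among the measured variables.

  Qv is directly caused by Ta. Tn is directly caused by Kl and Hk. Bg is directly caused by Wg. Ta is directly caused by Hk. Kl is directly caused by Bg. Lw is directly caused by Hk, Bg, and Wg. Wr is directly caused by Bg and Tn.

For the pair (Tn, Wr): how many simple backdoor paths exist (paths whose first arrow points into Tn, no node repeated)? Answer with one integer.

3

A backdoor path from Tn to Wr is any simple undirected path whose first edge points into Tn (i.e. leaves Tn via a parent).
Parents of Tn: {Hk, Kl}.
Enumerating:
  P1: Tn <- Hk -> Lw <- Wg -> Bg -> Wr
  P2: Tn <- Hk -> Lw <- Bg -> Wr
  P3: Tn <- Kl <- Bg -> Wr
That exhausts the simple backdoor paths. Count: 3.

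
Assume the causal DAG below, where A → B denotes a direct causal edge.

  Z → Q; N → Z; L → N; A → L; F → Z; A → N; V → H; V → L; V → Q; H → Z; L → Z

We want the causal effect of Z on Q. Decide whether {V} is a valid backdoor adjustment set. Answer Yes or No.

Backdoor paths from Z to Q (paths whose first edge points into Z):
  P1: Z <- L <- V -> Q
  P2: Z <- H <- V -> Q
  P3: Z <- N <- A -> L <- V -> Q
  P4: Z <- N <- L <- V -> Q
Condition 1 (no descendant of Z in the set): holds — descendants of Z are {Q}; none are in {V}.
Condition 2 (every backdoor path blocked by {V}):
  P1: blocked at fork node V ∈ conditioning set.
  P2: blocked at fork node V ∈ conditioning set.
  P3: blocked at collider L (neither it nor any descendant is in the conditioning set).
  P4: blocked at fork node V ∈ conditioning set.
{V} satisfies the backdoor criterion.

Yes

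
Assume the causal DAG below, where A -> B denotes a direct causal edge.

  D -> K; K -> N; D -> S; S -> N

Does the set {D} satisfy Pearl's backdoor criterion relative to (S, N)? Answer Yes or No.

Backdoor paths from S to N (paths whose first edge points into S):
  P1: S <- D -> K -> N
Condition 1 (no descendant of S in the set): holds — descendants of S are {N}; none are in {D}.
Condition 2 (every backdoor path blocked by {D}):
  P1: blocked at fork node D ∈ conditioning set.
{D} satisfies the backdoor criterion.

Yes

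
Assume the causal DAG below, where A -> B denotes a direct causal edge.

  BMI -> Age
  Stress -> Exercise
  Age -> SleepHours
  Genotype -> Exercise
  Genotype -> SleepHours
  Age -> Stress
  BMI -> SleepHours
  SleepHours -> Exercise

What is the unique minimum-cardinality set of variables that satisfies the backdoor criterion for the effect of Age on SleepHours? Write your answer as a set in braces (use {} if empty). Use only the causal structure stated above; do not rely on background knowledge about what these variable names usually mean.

Variables eligible for adjustment (non-descendants of Age, excluding Age and SleepHours): {BMI, Genotype}.
Backdoor paths from Age to SleepHours:
  P1: Age <- BMI -> SleepHours
The empty set is not sufficient: P1 (Age <- BMI -> SleepHours) has no collider blocking it and no conditioned non-collider, so it is open.
Try {BMI}:
  P1: blocked at fork node BMI ∈ conditioning set.
{BMI} contains no descendant of Age and blocks every backdoor path.
No other singleton works — e.g. {Genotype} leaves P1 open — so {BMI} is the unique smallest valid adjustment set.

{BMI}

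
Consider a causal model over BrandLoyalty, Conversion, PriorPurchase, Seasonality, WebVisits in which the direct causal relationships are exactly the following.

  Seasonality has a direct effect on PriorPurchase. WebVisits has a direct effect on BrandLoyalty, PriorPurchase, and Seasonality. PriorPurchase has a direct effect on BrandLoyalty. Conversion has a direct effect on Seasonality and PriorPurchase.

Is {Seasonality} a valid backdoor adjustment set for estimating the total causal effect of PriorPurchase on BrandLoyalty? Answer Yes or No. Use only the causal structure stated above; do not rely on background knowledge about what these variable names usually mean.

No

Backdoor paths from PriorPurchase to BrandLoyalty (paths whose first edge points into PriorPurchase):
  P1: PriorPurchase <- Conversion -> Seasonality <- WebVisits -> BrandLoyalty
  P2: PriorPurchase <- WebVisits -> BrandLoyalty
  P3: PriorPurchase <- Seasonality <- WebVisits -> BrandLoyalty
Condition 1 (no descendant of PriorPurchase in the set): holds — descendants of PriorPurchase are {BrandLoyalty}; none are in {Seasonality}.
Condition 2 (every backdoor path blocked by {Seasonality}):
  P1: open — collider(s) Seasonality are conditioned on (or have a conditioned descendant) and no non-collider on the path is in the set.
  P2: open — no interior node is in the conditioning set.
  P3: blocked at chain node Seasonality ∈ conditioning set.
{Seasonality} does not satisfy the backdoor criterion.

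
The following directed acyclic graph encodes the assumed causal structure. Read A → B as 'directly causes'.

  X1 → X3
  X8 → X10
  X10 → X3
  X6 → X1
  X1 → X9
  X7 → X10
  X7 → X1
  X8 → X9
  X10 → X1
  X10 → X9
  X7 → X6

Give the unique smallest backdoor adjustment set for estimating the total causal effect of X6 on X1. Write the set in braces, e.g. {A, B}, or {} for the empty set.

{X7}

Variables eligible for adjustment (non-descendants of X6, excluding X6 and X1): {X10, X7, X8}.
Backdoor paths from X6 to X1:
  P1: X6 <- X7 -> X10 <- X8 -> X9 <- X1
  P2: X6 <- X7 -> X10 -> X1
  P3: X6 <- X7 -> X10 -> X3 <- X1
  P4: X6 <- X7 -> X10 -> X9 <- X1
  P5: X6 <- X7 -> X1
The empty set is not sufficient: P2 (X6 <- X7 -> X10 -> X1) has no collider blocking it and no conditioned non-collider, so it is open.
Try {X7}:
  P1: blocked at fork node X7 ∈ conditioning set.
  P2: blocked at fork node X7 ∈ conditioning set.
  P3: blocked at fork node X7 ∈ conditioning set.
  P4: blocked at fork node X7 ∈ conditioning set.
  P5: blocked at fork node X7 ∈ conditioning set.
{X7} contains no descendant of X6 and blocks every backdoor path.
No other singleton works — e.g. {X8} leaves P2 open — so {X7} is the unique smallest valid adjustment set.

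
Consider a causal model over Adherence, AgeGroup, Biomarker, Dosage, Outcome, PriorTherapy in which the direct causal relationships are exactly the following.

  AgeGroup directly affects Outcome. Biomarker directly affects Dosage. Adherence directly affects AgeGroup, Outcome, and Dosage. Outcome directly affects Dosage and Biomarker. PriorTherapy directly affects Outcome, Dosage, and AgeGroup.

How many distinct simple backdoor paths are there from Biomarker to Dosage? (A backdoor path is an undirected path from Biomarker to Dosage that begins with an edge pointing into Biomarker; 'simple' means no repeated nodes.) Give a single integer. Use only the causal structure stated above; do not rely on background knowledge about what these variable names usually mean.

A backdoor path from Biomarker to Dosage is any simple undirected path whose first edge points into Biomarker (i.e. leaves Biomarker via a parent).
Parents of Biomarker: {Outcome}.
Enumerating:
  P1: Biomarker <- Outcome <- PriorTherapy -> AgeGroup <- Adherence -> Dosage
  P2: Biomarker <- Outcome <- PriorTherapy -> Dosage
  P3: Biomarker <- Outcome <- Adherence -> AgeGroup <- PriorTherapy -> Dosage
  P4: Biomarker <- Outcome <- Adherence -> Dosage
  P5: Biomarker <- Outcome <- AgeGroup <- PriorTherapy -> Dosage
  P6: Biomarker <- Outcome <- AgeGroup <- Adherence -> Dosage
  P7: Biomarker <- Outcome -> Dosage
That exhausts the simple backdoor paths. Count: 7.

7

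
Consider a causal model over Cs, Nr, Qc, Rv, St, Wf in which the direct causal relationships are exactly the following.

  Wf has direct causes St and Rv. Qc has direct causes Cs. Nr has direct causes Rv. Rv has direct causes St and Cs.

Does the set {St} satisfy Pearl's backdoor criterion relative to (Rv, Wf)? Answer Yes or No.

Backdoor paths from Rv to Wf (paths whose first edge points into Rv):
  P1: Rv <- St -> Wf
Condition 1 (no descendant of Rv in the set): holds — descendants of Rv are {Nr, Wf}; none are in {St}.
Condition 2 (every backdoor path blocked by {St}):
  P1: blocked at fork node St ∈ conditioning set.
{St} satisfies the backdoor criterion.

Yes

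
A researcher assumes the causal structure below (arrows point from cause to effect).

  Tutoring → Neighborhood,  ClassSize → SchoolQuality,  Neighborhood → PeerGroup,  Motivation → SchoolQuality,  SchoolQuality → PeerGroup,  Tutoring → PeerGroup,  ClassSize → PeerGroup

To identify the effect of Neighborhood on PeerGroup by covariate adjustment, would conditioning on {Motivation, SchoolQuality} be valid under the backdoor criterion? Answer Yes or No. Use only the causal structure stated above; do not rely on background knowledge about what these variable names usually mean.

No

Backdoor paths from Neighborhood to PeerGroup (paths whose first edge points into Neighborhood):
  P1: Neighborhood <- Tutoring -> PeerGroup
Condition 1 (no descendant of Neighborhood in the set): holds — descendants of Neighborhood are {PeerGroup}; none are in {Motivation, SchoolQuality}.
Condition 2 (every backdoor path blocked by {Motivation, SchoolQuality}):
  P1: open — no interior node is in the conditioning set.
{Motivation, SchoolQuality} does not satisfy the backdoor criterion.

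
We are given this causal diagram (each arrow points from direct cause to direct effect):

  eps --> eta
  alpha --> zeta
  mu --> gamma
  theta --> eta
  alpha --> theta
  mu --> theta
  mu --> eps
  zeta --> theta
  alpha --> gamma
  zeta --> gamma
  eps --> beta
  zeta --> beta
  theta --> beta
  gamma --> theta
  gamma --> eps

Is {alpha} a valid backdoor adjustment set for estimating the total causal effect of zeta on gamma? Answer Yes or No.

Backdoor paths from zeta to gamma (paths whose first edge points into zeta):
  P1: zeta <- alpha -> gamma
  P2: zeta <- alpha -> theta <- mu -> gamma
  P3: zeta <- alpha -> theta <- mu -> eps <- gamma
  P4: zeta <- alpha -> theta <- gamma
  P5: zeta <- alpha -> theta -> eta <- eps <- mu -> gamma
  P6: zeta <- alpha -> theta -> eta <- eps <- gamma
  P7: zeta <- alpha -> theta -> beta <- eps <- mu -> gamma
  P8: zeta <- alpha -> theta -> beta <- eps <- gamma
Condition 1 (no descendant of zeta in the set): holds — descendants of zeta are {beta, eps, eta, gamma, theta}; none are in {alpha}.
Condition 2 (every backdoor path blocked by {alpha}):
  P1: blocked at fork node alpha ∈ conditioning set.
  P2: blocked at fork node alpha ∈ conditioning set.
  P3: blocked at fork node alpha ∈ conditioning set.
  P4: blocked at fork node alpha ∈ conditioning set.
  P5: blocked at fork node alpha ∈ conditioning set.
  P6: blocked at fork node alpha ∈ conditioning set.
  P7: blocked at fork node alpha ∈ conditioning set.
  P8: blocked at fork node alpha ∈ conditioning set.
{alpha} satisfies the backdoor criterion.

Yes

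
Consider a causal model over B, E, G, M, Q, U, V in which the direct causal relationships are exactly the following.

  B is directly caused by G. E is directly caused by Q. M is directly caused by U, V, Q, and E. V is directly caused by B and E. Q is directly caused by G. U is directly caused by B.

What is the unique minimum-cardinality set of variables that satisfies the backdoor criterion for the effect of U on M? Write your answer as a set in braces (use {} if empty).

Variables eligible for adjustment (non-descendants of U, excluding U and M): {B, E, G, Q, V}.
Backdoor paths from U to M:
  P1: U <- B <- G -> Q -> E -> V -> M
  P2: U <- B <- G -> Q -> E -> M
  P3: U <- B <- G -> Q -> M
  P4: U <- B -> V <- E <- Q -> M
  P5: U <- B -> V <- E -> M
  P6: U <- B -> V -> M
The empty set is not sufficient: P1 (U <- B <- G -> Q -> E -> V -> M) has no collider blocking it and no conditioned non-collider, so it is open.
Try {B}:
  P1: blocked at chain node B ∈ conditioning set.
  P2: blocked at chain node B ∈ conditioning set.
  P3: blocked at chain node B ∈ conditioning set.
  P4: blocked at fork node B ∈ conditioning set.
  P5: blocked at fork node B ∈ conditioning set.
  P6: blocked at fork node B ∈ conditioning set.
{B} contains no descendant of U and blocks every backdoor path.
No other singleton works — e.g. {G} leaves P6 open — so {B} is the unique smallest valid adjustment set.

{B}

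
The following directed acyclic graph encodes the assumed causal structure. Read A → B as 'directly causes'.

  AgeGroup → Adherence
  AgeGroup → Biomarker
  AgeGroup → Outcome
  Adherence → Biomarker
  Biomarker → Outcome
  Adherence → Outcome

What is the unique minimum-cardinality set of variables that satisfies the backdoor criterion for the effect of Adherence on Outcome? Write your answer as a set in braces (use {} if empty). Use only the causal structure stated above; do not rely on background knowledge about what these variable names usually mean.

{AgeGroup}

Variables eligible for adjustment (non-descendants of Adherence, excluding Adherence and Outcome): {AgeGroup}.
Backdoor paths from Adherence to Outcome:
  P1: Adherence <- AgeGroup -> Biomarker -> Outcome
  P2: Adherence <- AgeGroup -> Outcome
The empty set is not sufficient: P1 (Adherence <- AgeGroup -> Biomarker -> Outcome) has no collider blocking it and no conditioned non-collider, so it is open.
Try {AgeGroup}:
  P1: blocked at fork node AgeGroup ∈ conditioning set.
  P2: blocked at fork node AgeGroup ∈ conditioning set.
{AgeGroup} contains no descendant of Adherence and blocks every backdoor path.
{AgeGroup} is the unique smallest valid adjustment set.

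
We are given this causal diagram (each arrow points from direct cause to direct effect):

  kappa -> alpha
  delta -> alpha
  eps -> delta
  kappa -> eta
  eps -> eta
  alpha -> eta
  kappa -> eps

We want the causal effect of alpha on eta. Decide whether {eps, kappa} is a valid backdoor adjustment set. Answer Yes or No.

Yes

Backdoor paths from alpha to eta (paths whose first edge points into alpha):
  P1: alpha <- kappa -> eps -> eta
  P2: alpha <- kappa -> eta
  P3: alpha <- delta <- eps <- kappa -> eta
  P4: alpha <- delta <- eps -> eta
Condition 1 (no descendant of alpha in the set): holds — descendants of alpha are {eta}; none are in {eps, kappa}.
Condition 2 (every backdoor path blocked by {eps, kappa}):
  P1: blocked at fork node kappa ∈ conditioning set.
  P2: blocked at fork node kappa ∈ conditioning set.
  P3: blocked at chain node eps ∈ conditioning set.
  P4: blocked at fork node eps ∈ conditioning set.
{eps, kappa} satisfies the backdoor criterion.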